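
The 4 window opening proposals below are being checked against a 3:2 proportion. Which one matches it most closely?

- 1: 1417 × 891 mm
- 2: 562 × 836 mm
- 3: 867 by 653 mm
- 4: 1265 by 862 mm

Target 3:2 ≈ 1.500.
1: 1.590 (Δ0.090)  2: 1.488 (Δ0.012)  3: 1.328 (Δ0.172)  4: 1.468 (Δ0.032)

2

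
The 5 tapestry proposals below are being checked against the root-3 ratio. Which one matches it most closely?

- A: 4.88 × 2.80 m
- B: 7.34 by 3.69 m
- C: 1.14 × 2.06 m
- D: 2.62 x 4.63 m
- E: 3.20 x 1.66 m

A

Ratios (long/short): A ≈ 1.743; B ≈ 1.989; C ≈ 1.807; D ≈ 1.767; E ≈ 1.928.
root-3 ≈ 1.732; option A is nearest (Δ 0.011).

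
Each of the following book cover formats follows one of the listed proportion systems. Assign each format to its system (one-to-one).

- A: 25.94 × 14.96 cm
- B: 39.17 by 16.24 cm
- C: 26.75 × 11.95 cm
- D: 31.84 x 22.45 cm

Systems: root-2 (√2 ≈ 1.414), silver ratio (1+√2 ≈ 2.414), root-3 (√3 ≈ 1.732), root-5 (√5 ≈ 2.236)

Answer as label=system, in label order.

A=root-3, B=silver ratio, C=root-5, D=root-2

Ratios: A ≈ 1.734; B ≈ 2.412; C ≈ 2.238; D ≈ 1.418.
Targets: root-2 ≈ 1.414; silver ratio ≈ 2.414; root-3 ≈ 1.732; root-5 ≈ 2.236.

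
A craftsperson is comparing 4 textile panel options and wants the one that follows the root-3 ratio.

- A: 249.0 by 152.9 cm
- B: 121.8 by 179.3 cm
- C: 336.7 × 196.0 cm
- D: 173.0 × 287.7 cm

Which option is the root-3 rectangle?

Target root-3 ≈ 1.732.
A: 1.629 (Δ0.103)  B: 1.472 (Δ0.260)  C: 1.718 (Δ0.014)  D: 1.663 (Δ0.069)

C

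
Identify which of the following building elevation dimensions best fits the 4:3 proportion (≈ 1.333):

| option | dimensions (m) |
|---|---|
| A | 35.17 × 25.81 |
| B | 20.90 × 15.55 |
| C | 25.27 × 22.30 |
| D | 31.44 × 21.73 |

Ratios (long/short): A ≈ 1.363; B ≈ 1.344; C ≈ 1.133; D ≈ 1.447.
4:3 ≈ 1.333; option B is nearest (Δ 0.011).

B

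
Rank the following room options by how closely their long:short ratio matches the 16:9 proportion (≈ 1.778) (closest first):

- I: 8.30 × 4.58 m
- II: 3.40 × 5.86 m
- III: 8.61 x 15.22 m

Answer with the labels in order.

I: 8.30/4.58 ≈ 1.812 → |1.812 − 1.778| = 0.034
II: 5.86/3.40 ≈ 1.724 → |1.724 − 1.778| = 0.054
III: 15.22/8.61 ≈ 1.768 → |1.768 − 1.778| = 0.010

III, I, II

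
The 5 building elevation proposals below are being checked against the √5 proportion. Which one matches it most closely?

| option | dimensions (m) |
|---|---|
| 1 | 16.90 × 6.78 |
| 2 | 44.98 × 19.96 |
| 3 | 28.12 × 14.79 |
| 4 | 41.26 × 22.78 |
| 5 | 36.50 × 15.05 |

Ratios (long/short): 1 ≈ 2.493; 2 ≈ 2.254; 3 ≈ 1.901; 4 ≈ 1.811; 5 ≈ 2.425.
root-5 ≈ 2.236; option 2 is nearest (Δ 0.018).

2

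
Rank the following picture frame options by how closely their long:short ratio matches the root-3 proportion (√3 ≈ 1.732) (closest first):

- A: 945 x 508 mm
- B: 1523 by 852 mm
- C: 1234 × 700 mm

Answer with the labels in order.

A: 945/508 ≈ 1.860 → |1.860 − 1.732| = 0.128
B: 1523/852 ≈ 1.788 → |1.788 − 1.732| = 0.056
C: 1234/700 ≈ 1.763 → |1.763 − 1.732| = 0.031

C, B, A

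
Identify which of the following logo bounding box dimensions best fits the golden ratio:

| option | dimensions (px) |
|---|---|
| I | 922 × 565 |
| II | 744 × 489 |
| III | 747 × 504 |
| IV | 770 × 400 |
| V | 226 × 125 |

I

Ratios (long/short): I ≈ 1.632; II ≈ 1.521; III ≈ 1.482; IV ≈ 1.925; V ≈ 1.808.
golden ratio ≈ 1.618; option I is nearest (Δ 0.014).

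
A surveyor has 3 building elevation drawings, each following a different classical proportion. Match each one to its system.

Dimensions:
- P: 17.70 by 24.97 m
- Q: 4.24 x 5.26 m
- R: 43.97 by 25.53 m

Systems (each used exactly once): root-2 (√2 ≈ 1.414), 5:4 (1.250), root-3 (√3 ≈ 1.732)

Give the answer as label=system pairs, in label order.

Ratios: P ≈ 1.411; Q ≈ 1.241; R ≈ 1.722.
Targets: root-2 ≈ 1.414; 5:4 ≈ 1.250; root-3 ≈ 1.732.

P=root-2, Q=5:4, R=root-3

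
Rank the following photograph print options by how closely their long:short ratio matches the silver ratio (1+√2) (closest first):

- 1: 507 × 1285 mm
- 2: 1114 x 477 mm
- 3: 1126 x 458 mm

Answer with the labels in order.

1: 1285/507 ≈ 2.535 → |2.535 − 2.414| = 0.121
2: 1114/477 ≈ 2.335 → |2.335 − 2.414| = 0.079
3: 1126/458 ≈ 2.459 → |2.459 − 2.414| = 0.045

3, 2, 1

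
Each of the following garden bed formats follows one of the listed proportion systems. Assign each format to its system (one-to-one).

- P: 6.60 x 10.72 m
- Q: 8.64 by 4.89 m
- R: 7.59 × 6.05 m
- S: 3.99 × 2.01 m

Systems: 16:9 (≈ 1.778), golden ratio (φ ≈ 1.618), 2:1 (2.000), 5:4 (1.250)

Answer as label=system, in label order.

P = 10.72/6.60 ≈ 1.624 → golden ratio (1.618)
Q = 8.64/4.89 ≈ 1.767 → 16:9 (1.778)
R = 7.59/6.05 ≈ 1.255 → 5:4 (1.250)
S = 3.99/2.01 ≈ 1.985 → 2:1 (2.000)

P=golden ratio, Q=16:9, R=5:4, S=2:1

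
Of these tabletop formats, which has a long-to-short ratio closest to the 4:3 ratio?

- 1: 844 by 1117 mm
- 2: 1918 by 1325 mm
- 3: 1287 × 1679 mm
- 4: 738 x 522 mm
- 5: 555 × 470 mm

Ratios (long/short): 1 ≈ 1.323; 2 ≈ 1.448; 3 ≈ 1.305; 4 ≈ 1.414; 5 ≈ 1.181.
4:3 ≈ 1.333; option 1 is nearest (Δ 0.010).

1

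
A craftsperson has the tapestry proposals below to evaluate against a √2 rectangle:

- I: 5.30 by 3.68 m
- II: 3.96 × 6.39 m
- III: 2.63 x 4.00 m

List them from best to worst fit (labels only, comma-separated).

Ratios: I = 5.30 / 3.68 ≈ 1.440; II = 6.39 / 3.96 ≈ 1.614; III = 4.00 / 2.63 ≈ 1.521.
|Δ from 1.414|: I 0.026; II 0.200; III 0.107.

I, III, II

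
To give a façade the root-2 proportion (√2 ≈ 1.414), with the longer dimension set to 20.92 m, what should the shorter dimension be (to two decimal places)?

root-2 ≈ 1.41421.
Shorter side = 20.92 ÷ 1.41421 ≈ 14.7927 → 14.79 m.

14.79 m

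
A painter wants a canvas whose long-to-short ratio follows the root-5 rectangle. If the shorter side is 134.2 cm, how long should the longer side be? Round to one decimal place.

root-5 ≈ 2.23607.
Longer side = 134.2 × 2.23607 ≈ 300.081 → 300.1 cm.

300.1 cm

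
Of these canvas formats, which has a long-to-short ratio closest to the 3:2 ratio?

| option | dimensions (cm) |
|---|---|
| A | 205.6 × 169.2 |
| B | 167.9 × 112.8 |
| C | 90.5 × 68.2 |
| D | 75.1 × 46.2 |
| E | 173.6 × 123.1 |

B

Ratios (long/short): A ≈ 1.215; B ≈ 1.488; C ≈ 1.327; D ≈ 1.626; E ≈ 1.410.
3:2 ≈ 1.500; option B is nearest (Δ 0.012).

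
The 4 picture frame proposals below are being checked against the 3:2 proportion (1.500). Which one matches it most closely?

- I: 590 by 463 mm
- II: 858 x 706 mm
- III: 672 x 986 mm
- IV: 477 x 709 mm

Target 3:2 ≈ 1.500.
I: 1.274 (Δ0.226)  II: 1.215 (Δ0.285)  III: 1.467 (Δ0.033)  IV: 1.486 (Δ0.014)

IV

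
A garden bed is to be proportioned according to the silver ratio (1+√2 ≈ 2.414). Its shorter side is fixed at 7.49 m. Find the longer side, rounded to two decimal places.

18.08 m

silver ratio ≈ 2.41421.
Longer side = 7.49 × 2.41421 ≈ 18.0824 → 18.08 m.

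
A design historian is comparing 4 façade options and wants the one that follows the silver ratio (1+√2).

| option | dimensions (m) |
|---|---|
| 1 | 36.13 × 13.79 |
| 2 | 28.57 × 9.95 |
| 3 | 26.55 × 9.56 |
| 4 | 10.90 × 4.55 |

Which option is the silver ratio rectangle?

Target silver ratio ≈ 2.414.
1: 2.620 (Δ0.206)  2: 2.871 (Δ0.457)  3: 2.777 (Δ0.363)  4: 2.396 (Δ0.018)

4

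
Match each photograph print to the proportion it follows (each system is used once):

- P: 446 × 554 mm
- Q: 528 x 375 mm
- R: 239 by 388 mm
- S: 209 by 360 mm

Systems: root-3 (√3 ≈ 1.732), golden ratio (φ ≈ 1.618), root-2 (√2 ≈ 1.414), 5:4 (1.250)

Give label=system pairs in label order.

P=5:4, Q=root-2, R=golden ratio, S=root-3

Ratios: P ≈ 1.242; Q ≈ 1.408; R ≈ 1.623; S ≈ 1.722.
Targets: root-3 ≈ 1.732; golden ratio ≈ 1.618; root-2 ≈ 1.414; 5:4 ≈ 1.250.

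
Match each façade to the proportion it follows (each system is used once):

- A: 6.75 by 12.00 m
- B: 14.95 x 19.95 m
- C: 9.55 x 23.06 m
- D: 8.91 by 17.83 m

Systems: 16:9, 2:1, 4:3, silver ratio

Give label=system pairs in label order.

A=16:9, B=4:3, C=silver ratio, D=2:1

A = 12.00/6.75 ≈ 1.778 → 16:9 (1.778)
B = 19.95/14.95 ≈ 1.334 → 4:3 (1.333)
C = 23.06/9.55 ≈ 2.415 → silver ratio (2.414)
D = 17.83/8.91 ≈ 2.001 → 2:1 (2.000)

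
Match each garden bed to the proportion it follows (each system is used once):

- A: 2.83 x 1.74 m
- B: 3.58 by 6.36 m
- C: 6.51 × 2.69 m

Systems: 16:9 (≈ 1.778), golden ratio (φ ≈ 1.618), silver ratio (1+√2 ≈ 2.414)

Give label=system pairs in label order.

A = 2.83/1.74 ≈ 1.626 → golden ratio (1.618)
B = 6.36/3.58 ≈ 1.777 → 16:9 (1.778)
C = 6.51/2.69 ≈ 2.420 → silver ratio (2.414)

A=golden ratio, B=16:9, C=silver ratio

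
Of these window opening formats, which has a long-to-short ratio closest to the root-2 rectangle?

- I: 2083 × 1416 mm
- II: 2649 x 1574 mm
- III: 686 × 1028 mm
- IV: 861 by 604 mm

Ratios (long/short): I ≈ 1.471; II ≈ 1.683; III ≈ 1.499; IV ≈ 1.425.
root-2 ≈ 1.414; option IV is nearest (Δ 0.011).

IV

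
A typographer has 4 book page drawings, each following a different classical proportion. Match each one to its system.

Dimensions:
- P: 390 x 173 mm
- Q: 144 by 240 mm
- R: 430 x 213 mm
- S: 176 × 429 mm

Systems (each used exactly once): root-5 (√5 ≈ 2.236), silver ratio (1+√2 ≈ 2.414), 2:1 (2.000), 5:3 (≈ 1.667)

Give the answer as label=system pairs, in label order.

P = 390/173 ≈ 2.254 → root-5 (2.236)
Q = 240/144 ≈ 1.667 → 5:3 (1.667)
R = 430/213 ≈ 2.019 → 2:1 (2.000)
S = 429/176 ≈ 2.438 → silver ratio (2.414)

P=root-5, Q=5:3, R=2:1, S=silver ratio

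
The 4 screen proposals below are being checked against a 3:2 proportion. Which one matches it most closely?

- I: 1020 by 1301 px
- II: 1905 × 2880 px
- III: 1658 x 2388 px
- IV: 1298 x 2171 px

II

Target 3:2 ≈ 1.500.
I: 1.275 (Δ0.225)  II: 1.512 (Δ0.012)  III: 1.440 (Δ0.060)  IV: 1.673 (Δ0.173)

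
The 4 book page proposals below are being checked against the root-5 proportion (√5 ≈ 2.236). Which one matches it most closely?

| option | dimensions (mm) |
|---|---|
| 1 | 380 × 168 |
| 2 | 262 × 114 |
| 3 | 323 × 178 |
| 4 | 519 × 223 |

Ratios (long/short): 1 ≈ 2.262; 2 ≈ 2.298; 3 ≈ 1.815; 4 ≈ 2.327.
root-5 ≈ 2.236; option 1 is nearest (Δ 0.026).

1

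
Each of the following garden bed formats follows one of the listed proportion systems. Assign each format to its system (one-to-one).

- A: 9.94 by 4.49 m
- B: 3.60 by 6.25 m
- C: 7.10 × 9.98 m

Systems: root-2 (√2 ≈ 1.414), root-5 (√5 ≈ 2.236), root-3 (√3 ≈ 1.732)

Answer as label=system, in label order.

A=root-5, B=root-3, C=root-2

Ratios: A ≈ 2.214; B ≈ 1.736; C ≈ 1.406.
Targets: root-2 ≈ 1.414; root-5 ≈ 2.236; root-3 ≈ 1.732.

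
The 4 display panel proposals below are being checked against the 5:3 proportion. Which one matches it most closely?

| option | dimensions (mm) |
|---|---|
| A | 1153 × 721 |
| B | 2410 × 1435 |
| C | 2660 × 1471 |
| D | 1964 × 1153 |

B

Ratios (long/short): A ≈ 1.599; B ≈ 1.679; C ≈ 1.808; D ≈ 1.703.
5:3 ≈ 1.667; option B is nearest (Δ 0.012).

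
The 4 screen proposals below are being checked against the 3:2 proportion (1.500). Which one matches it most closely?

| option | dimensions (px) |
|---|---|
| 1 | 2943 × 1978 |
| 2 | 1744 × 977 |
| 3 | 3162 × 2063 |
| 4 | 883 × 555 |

Ratios (long/short): 1 ≈ 1.488; 2 ≈ 1.785; 3 ≈ 1.533; 4 ≈ 1.591.
3:2 ≈ 1.500; option 1 is nearest (Δ 0.012).

1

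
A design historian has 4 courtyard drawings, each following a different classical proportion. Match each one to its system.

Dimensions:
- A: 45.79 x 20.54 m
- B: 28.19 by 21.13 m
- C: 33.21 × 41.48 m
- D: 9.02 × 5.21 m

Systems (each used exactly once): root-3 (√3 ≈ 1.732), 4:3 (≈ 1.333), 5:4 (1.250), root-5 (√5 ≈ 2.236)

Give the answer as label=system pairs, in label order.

Ratios: A ≈ 2.229; B ≈ 1.334; C ≈ 1.249; D ≈ 1.731.
Targets: root-3 ≈ 1.732; 4:3 ≈ 1.333; 5:4 ≈ 1.250; root-5 ≈ 2.236.

A=root-5, B=4:3, C=5:4, D=root-3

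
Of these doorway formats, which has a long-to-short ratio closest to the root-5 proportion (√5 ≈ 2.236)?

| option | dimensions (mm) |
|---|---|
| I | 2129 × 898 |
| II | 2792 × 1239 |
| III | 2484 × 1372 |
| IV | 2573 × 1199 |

II

Target root-5 ≈ 2.236.
I: 2.371 (Δ0.135)  II: 2.253 (Δ0.017)  III: 1.810 (Δ0.426)  IV: 2.146 (Δ0.090)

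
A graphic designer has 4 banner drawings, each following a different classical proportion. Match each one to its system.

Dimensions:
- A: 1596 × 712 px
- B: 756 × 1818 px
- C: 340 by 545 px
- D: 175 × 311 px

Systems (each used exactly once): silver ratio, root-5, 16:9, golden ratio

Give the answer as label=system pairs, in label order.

A=root-5, B=silver ratio, C=golden ratio, D=16:9

A = 1596/712 ≈ 2.242 → root-5 (2.236)
B = 1818/756 ≈ 2.405 → silver ratio (2.414)
C = 545/340 ≈ 1.603 → golden ratio (1.618)
D = 311/175 ≈ 1.777 → 16:9 (1.778)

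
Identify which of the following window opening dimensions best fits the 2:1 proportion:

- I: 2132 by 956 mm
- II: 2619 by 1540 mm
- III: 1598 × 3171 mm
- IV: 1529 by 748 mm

Ratios (long/short): I ≈ 2.230; II ≈ 1.701; III ≈ 1.984; IV ≈ 2.044.
2:1 ≈ 2.000; option III is nearest (Δ 0.016).

III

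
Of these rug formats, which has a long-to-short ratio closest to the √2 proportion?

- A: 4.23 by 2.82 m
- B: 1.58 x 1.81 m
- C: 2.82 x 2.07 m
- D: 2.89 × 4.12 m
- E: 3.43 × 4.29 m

D

Ratios (long/short): A ≈ 1.500; B ≈ 1.146; C ≈ 1.362; D ≈ 1.426; E ≈ 1.251.
root-2 ≈ 1.414; option D is nearest (Δ 0.012).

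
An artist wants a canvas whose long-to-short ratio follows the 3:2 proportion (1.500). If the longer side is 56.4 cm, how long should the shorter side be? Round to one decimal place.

37.6 cm

3:2 = 1.50000.
Shorter side = 56.4 ÷ 1.50000 ≈ 37.600 → 37.6 cm.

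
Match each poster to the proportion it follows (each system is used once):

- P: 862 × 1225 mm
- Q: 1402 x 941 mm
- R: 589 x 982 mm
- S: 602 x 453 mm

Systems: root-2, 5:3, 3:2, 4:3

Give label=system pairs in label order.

P=root-2, Q=3:2, R=5:3, S=4:3

Ratios: P ≈ 1.421; Q ≈ 1.490; R ≈ 1.667; S ≈ 1.329.
Targets: root-2 ≈ 1.414; 5:3 ≈ 1.667; 3:2 ≈ 1.500; 4:3 ≈ 1.333.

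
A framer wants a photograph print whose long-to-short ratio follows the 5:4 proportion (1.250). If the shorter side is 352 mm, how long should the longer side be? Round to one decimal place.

5:4 = 1.25000.
Longer side = 352 × 1.25000 ≈ 440.000 → 440.0 mm.

440.0 mm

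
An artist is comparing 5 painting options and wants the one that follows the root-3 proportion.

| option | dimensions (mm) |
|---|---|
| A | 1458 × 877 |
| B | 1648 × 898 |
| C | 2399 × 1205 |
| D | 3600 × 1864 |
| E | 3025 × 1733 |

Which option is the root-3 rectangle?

Target root-3 ≈ 1.732.
A: 1.662 (Δ0.070)  B: 1.835 (Δ0.103)  C: 1.991 (Δ0.259)  D: 1.931 (Δ0.199)  E: 1.746 (Δ0.014)

E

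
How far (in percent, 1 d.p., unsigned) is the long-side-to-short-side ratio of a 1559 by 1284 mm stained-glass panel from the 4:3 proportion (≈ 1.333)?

8.9%

Ratio = 1559 / 1284 ≈ 1.2142.
Ideal 4:3 ≈ 1.3333. |1.2142 − 1.3333| / 1.3333 ≈ 8.93% → 8.9%.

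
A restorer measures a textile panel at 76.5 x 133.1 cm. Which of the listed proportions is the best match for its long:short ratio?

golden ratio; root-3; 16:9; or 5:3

133.1/76.5 ≈ 1.740. Nearest candidates are root-3 (1.732, off by 0.008) and 16:9 (1.778, off by 0.038).

root-3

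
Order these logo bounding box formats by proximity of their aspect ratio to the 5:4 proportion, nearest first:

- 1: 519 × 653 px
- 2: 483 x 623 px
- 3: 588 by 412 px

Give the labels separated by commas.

1: 653/519 ≈ 1.258 → |1.258 − 1.250| = 0.008
2: 623/483 ≈ 1.290 → |1.290 − 1.250| = 0.040
3: 588/412 ≈ 1.427 → |1.427 − 1.250| = 0.177

1, 2, 3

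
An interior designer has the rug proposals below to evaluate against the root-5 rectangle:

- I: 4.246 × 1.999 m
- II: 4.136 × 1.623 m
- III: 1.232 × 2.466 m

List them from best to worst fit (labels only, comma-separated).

Ratios: I = 4.246 / 1.999 ≈ 2.124; II = 4.136 / 1.623 ≈ 2.548; III = 2.466 / 1.232 ≈ 2.002.
|Δ from 2.236|: I 0.112; II 0.312; III 0.234.

I, III, II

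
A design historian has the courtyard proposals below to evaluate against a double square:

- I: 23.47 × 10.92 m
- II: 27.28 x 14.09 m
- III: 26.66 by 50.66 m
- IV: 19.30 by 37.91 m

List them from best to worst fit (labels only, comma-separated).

IV, II, III, I

I: 23.47/10.92 ≈ 2.149 → |2.149 − 2.000| = 0.149
II: 27.28/14.09 ≈ 1.936 → |1.936 − 2.000| = 0.064
III: 50.66/26.66 ≈ 1.900 → |1.900 − 2.000| = 0.100
IV: 37.91/19.30 ≈ 1.964 → |1.964 − 2.000| = 0.036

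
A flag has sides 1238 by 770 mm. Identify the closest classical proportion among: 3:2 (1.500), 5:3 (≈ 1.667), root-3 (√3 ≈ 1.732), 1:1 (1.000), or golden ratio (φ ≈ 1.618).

golden ratio

Ratio = 1238 / 770 ≈ 1.608.
Distances: 3:2 1.500 (Δ 0.108); 5:3 1.667 (Δ 0.059); root-3 1.732 (Δ 0.124); 1:1 1.000 (Δ 0.608); golden ratio 1.618 (Δ 0.010).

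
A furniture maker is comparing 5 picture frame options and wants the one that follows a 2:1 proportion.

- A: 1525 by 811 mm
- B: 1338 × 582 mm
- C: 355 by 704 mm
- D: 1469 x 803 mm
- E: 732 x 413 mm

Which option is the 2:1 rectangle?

C

Target 2:1 ≈ 2.000.
A: 1.880 (Δ0.120)  B: 2.299 (Δ0.299)  C: 1.983 (Δ0.017)  D: 1.829 (Δ0.171)  E: 1.772 (Δ0.228)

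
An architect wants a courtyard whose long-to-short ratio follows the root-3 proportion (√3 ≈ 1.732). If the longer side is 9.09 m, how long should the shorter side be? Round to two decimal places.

root-3 ≈ 1.73205.
Shorter side = 9.09 ÷ 1.73205 ≈ 5.2481 → 5.25 m.

5.25 m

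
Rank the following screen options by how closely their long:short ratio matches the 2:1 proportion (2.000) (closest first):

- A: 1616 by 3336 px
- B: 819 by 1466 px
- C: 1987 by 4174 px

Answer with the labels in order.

Ratios: A = 3336 / 1616 ≈ 2.064; B = 1466 / 819 ≈ 1.790; C = 4174 / 1987 ≈ 2.101.
|Δ from 2.000|: A 0.064; B 0.210; C 0.101.

A, C, B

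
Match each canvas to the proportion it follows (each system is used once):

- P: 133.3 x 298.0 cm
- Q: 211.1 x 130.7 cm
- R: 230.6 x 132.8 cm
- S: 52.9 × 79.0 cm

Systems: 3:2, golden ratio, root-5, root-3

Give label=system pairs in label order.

P=root-5, Q=golden ratio, R=root-3, S=3:2

P = 298.0/133.3 ≈ 2.236 → root-5 (2.236)
Q = 211.1/130.7 ≈ 1.615 → golden ratio (1.618)
R = 230.6/132.8 ≈ 1.736 → root-3 (1.732)
S = 79.0/52.9 ≈ 1.493 → 3:2 (1.500)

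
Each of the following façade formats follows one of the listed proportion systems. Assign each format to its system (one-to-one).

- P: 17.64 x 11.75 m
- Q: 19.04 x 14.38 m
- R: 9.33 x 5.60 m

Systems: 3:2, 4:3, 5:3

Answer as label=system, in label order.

P=3:2, Q=4:3, R=5:3

Ratios: P ≈ 1.501; Q ≈ 1.324; R ≈ 1.666.
Targets: 3:2 ≈ 1.500; 4:3 ≈ 1.333; 5:3 ≈ 1.667.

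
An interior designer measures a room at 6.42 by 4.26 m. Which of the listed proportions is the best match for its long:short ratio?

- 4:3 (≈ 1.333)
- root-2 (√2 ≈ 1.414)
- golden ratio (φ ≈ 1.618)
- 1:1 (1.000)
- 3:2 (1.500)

3:2

Ratio = 6.42 / 4.26 ≈ 1.507.
Distances: 4:3 1.333 (Δ 0.174); root-2 1.414 (Δ 0.093); golden ratio 1.618 (Δ 0.111); 1:1 1.000 (Δ 0.507); 3:2 1.500 (Δ 0.007).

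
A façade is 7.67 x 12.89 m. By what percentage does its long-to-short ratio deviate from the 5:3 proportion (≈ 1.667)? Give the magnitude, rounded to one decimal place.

0.8%

Ratio = 12.89 / 7.67 ≈ 1.6806.
Ideal 5:3 ≈ 1.6667. |1.6806 − 1.6667| / 1.6667 ≈ 0.83% → 0.8%.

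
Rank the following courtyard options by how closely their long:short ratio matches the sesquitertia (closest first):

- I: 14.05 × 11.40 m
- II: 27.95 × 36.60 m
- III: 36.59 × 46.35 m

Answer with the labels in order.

II, III, I

Ratios: I = 14.05 / 11.40 ≈ 1.232; II = 36.60 / 27.95 ≈ 1.309; III = 46.35 / 36.59 ≈ 1.267.
|Δ from 1.333|: I 0.101; II 0.024; III 0.066.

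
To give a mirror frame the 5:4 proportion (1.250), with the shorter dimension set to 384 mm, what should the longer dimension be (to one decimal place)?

5:4 = 1.25000.
Longer side = 384 × 1.25000 ≈ 480.000 → 480.0 mm.

480.0 mm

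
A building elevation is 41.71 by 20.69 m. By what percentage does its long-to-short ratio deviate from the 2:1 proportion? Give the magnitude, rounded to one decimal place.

Ratio = 41.71 / 20.69 ≈ 2.0159.
Ideal 2:1 = 2.0000. |2.0159 − 2.0000| / 2.0000 ≈ 0.79% → 0.8%.

0.8%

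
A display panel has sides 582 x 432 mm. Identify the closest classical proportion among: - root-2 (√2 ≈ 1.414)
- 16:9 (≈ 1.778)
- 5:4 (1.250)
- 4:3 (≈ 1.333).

582/432 ≈ 1.347. Nearest candidates are 4:3 (1.333, off by 0.014) and root-2 (1.414, off by 0.067).

4:3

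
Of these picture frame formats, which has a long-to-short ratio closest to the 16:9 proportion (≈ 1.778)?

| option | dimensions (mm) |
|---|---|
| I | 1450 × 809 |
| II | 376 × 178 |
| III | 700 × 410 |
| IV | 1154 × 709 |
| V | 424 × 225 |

Ratios (long/short): I ≈ 1.792; II ≈ 2.112; III ≈ 1.707; IV ≈ 1.628; V ≈ 1.884.
16:9 ≈ 1.778; option I is nearest (Δ 0.014).

I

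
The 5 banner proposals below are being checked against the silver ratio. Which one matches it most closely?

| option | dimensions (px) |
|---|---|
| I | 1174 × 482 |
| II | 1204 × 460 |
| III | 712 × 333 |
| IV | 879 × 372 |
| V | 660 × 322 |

Ratios (long/short): I ≈ 2.436; II ≈ 2.617; III ≈ 2.138; IV ≈ 2.363; V ≈ 2.050.
silver ratio ≈ 2.414; option I is nearest (Δ 0.022).

I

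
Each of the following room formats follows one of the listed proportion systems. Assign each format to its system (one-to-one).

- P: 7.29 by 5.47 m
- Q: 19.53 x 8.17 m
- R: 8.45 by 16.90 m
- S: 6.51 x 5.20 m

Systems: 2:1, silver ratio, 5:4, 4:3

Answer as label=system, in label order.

P=4:3, Q=silver ratio, R=2:1, S=5:4

Ratios: P ≈ 1.333; Q ≈ 2.390; R ≈ 2.000; S ≈ 1.252.
Targets: 2:1 ≈ 2.000; silver ratio ≈ 2.414; 5:4 ≈ 1.250; 4:3 ≈ 1.333.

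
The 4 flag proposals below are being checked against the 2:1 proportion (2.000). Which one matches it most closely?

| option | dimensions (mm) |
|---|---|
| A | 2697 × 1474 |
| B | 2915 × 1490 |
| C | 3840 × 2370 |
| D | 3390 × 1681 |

Target 2:1 ≈ 2.000.
A: 1.830 (Δ0.170)  B: 1.956 (Δ0.044)  C: 1.620 (Δ0.380)  D: 2.017 (Δ0.017)

D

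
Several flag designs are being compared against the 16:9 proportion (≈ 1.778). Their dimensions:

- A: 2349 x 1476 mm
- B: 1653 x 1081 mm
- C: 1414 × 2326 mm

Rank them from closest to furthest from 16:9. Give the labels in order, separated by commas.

C, A, B

Ratios: A = 2349 / 1476 ≈ 1.591; B = 1653 / 1081 ≈ 1.529; C = 2326 / 1414 ≈ 1.645.
|Δ from 1.778|: A 0.187; B 0.249; C 0.133.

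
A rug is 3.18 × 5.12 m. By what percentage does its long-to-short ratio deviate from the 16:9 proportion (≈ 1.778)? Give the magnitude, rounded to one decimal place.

Ratio = 5.12 / 3.18 ≈ 1.6101.
Ideal 16:9 ≈ 1.7778. |1.6101 − 1.7778| / 1.7778 ≈ 9.43% → 9.4%.

9.4%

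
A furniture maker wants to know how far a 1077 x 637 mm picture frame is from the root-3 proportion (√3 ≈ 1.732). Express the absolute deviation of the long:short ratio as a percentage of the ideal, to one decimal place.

2.4%

Ratio = 1077 / 637 ≈ 1.6907.
Ideal root-3 ≈ 1.7321. |1.6907 − 1.7321| / 1.7321 ≈ 2.39% → 2.4%.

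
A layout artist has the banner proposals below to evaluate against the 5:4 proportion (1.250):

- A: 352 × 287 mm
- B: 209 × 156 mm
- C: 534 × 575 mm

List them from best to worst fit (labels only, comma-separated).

A, B, C

Ratios: A = 352 / 287 ≈ 1.226; B = 209 / 156 ≈ 1.340; C = 575 / 534 ≈ 1.077.
|Δ from 1.250|: A 0.024; B 0.090; C 0.173.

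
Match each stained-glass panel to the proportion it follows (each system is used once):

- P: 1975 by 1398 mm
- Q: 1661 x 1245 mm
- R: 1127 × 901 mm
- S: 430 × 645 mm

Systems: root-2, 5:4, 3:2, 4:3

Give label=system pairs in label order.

Ratios: P ≈ 1.413; Q ≈ 1.334; R ≈ 1.251; S ≈ 1.500.
Targets: root-2 ≈ 1.414; 5:4 ≈ 1.250; 3:2 ≈ 1.500; 4:3 ≈ 1.333.

P=root-2, Q=4:3, R=5:4, S=3:2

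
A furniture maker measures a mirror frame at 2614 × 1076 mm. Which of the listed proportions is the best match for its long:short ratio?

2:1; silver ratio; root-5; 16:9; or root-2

2614/1076 ≈ 2.429. Nearest candidates are silver ratio (2.414, off by 0.015) and root-5 (2.236, off by 0.193).

silver ratio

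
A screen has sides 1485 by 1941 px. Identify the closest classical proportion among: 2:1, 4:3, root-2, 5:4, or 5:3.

4:3

1941/1485 ≈ 1.307. Nearest candidates are 4:3 (1.333, off by 0.026) and 5:4 (1.250, off by 0.057).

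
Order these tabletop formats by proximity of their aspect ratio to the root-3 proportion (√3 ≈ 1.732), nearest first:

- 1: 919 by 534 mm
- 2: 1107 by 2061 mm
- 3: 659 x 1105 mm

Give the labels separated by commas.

Ratios: 1 = 919 / 534 ≈ 1.721; 2 = 2061 / 1107 ≈ 1.862; 3 = 1105 / 659 ≈ 1.677.
|Δ from 1.732|: 1 0.011; 2 0.130; 3 0.055.

1, 3, 2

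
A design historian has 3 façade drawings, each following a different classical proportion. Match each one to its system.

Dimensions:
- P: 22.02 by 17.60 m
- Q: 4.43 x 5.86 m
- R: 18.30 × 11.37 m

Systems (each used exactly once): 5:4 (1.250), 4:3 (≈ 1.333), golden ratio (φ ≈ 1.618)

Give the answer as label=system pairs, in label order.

Ratios: P ≈ 1.251; Q ≈ 1.323; R ≈ 1.609.
Targets: 5:4 ≈ 1.250; 4:3 ≈ 1.333; golden ratio ≈ 1.618.

P=5:4, Q=4:3, R=golden ratio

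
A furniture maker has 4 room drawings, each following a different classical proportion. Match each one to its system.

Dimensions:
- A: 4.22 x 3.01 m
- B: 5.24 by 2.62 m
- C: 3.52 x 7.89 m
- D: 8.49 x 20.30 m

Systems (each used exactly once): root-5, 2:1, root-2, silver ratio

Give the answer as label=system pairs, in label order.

A=root-2, B=2:1, C=root-5, D=silver ratio

A = 4.22/3.01 ≈ 1.402 → root-2 (1.414)
B = 5.24/2.62 ≈ 2.000 → 2:1 (2.000)
C = 7.89/3.52 ≈ 2.241 → root-5 (2.236)
D = 20.30/8.49 ≈ 2.391 → silver ratio (2.414)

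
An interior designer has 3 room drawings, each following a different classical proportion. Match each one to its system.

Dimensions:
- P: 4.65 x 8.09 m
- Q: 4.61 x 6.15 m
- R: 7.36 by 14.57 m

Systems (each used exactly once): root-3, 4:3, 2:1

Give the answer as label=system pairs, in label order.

P = 8.09/4.65 ≈ 1.740 → root-3 (1.732)
Q = 6.15/4.61 ≈ 1.334 → 4:3 (1.333)
R = 14.57/7.36 ≈ 1.980 → 2:1 (2.000)

P=root-3, Q=4:3, R=2:1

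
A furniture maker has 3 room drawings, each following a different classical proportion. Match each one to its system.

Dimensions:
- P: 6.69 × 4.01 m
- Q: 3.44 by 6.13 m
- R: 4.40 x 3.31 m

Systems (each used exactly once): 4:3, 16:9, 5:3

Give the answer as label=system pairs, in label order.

P=5:3, Q=16:9, R=4:3

P = 6.69/4.01 ≈ 1.668 → 5:3 (1.667)
Q = 6.13/3.44 ≈ 1.782 → 16:9 (1.778)
R = 4.40/3.31 ≈ 1.329 → 4:3 (1.333)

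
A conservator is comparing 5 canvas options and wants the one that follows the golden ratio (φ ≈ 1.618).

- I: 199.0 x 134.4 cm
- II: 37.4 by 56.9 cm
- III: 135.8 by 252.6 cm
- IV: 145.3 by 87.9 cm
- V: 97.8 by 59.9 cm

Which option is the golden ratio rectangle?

Target golden ratio ≈ 1.618.
I: 1.481 (Δ0.137)  II: 1.521 (Δ0.097)  III: 1.860 (Δ0.242)  IV: 1.653 (Δ0.035)  V: 1.633 (Δ0.015)

V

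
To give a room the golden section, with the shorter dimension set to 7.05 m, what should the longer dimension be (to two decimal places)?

11.41 m

golden ratio ≈ 1.61803.
Longer side = 7.05 × 1.61803 ≈ 11.4071 → 11.41 m.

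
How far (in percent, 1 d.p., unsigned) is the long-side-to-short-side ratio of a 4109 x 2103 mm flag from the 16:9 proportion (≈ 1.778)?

9.9%

Ratio = 4109 / 2103 ≈ 1.9539.
Ideal 16:9 ≈ 1.7778. |1.9539 − 1.7778| / 1.7778 ≈ 9.91% → 9.9%.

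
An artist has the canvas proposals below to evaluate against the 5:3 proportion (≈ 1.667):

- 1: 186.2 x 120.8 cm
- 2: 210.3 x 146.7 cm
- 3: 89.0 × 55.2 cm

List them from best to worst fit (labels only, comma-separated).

3, 1, 2

1: 186.2/120.8 ≈ 1.541 → |1.541 − 1.667| = 0.126
2: 210.3/146.7 ≈ 1.434 → |1.434 − 1.667| = 0.233
3: 89.0/55.2 ≈ 1.612 → |1.612 − 1.667| = 0.055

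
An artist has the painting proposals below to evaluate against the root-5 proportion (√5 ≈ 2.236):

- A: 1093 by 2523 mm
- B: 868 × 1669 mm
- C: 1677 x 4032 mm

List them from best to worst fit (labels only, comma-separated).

A: 2523/1093 ≈ 2.308 → |2.308 − 2.236| = 0.072
B: 1669/868 ≈ 1.923 → |1.923 − 2.236| = 0.313
C: 4032/1677 ≈ 2.404 → |2.404 − 2.236| = 0.168

A, C, B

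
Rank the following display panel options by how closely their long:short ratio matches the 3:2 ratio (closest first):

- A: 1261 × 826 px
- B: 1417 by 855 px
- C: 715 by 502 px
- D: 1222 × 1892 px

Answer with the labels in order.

Ratios: A = 1261 / 826 ≈ 1.527; B = 1417 / 855 ≈ 1.657; C = 715 / 502 ≈ 1.424; D = 1892 / 1222 ≈ 1.548.
|Δ from 1.500|: A 0.027; B 0.157; C 0.076; D 0.048.

A, D, C, B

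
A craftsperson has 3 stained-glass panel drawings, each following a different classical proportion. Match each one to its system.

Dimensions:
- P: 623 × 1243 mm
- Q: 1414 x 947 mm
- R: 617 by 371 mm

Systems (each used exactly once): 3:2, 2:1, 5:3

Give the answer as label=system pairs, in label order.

P=2:1, Q=3:2, R=5:3

Ratios: P ≈ 1.995; Q ≈ 1.493; R ≈ 1.663.
Targets: 3:2 ≈ 1.500; 2:1 ≈ 2.000; 5:3 ≈ 1.667.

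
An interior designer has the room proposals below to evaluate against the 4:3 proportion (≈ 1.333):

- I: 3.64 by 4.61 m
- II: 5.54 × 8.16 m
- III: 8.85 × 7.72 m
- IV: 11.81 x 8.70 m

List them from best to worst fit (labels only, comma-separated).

Ratios: I = 4.61 / 3.64 ≈ 1.266; II = 8.16 / 5.54 ≈ 1.473; III = 8.85 / 7.72 ≈ 1.146; IV = 11.81 / 8.70 ≈ 1.357.
|Δ from 1.333|: I 0.067; II 0.140; III 0.187; IV 0.024.

IV, I, II, III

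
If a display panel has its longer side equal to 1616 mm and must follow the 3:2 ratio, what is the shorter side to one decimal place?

1077.3 mm

3:2 = 1.50000.
Shorter side = 1616 ÷ 1.50000 ≈ 1077.333 → 1077.3 mm.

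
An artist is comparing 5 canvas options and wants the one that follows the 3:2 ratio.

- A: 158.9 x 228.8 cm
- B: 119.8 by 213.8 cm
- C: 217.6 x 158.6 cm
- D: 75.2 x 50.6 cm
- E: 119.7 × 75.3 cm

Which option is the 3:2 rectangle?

D

Target 3:2 ≈ 1.500.
A: 1.440 (Δ0.060)  B: 1.785 (Δ0.285)  C: 1.372 (Δ0.128)  D: 1.486 (Δ0.014)  E: 1.590 (Δ0.090)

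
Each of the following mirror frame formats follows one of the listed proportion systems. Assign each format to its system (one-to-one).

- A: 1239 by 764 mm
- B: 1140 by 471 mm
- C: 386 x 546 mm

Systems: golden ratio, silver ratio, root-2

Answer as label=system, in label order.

A=golden ratio, B=silver ratio, C=root-2

Ratios: A ≈ 1.622; B ≈ 2.420; C ≈ 1.415.
Targets: golden ratio ≈ 1.618; silver ratio ≈ 2.414; root-2 ≈ 1.414.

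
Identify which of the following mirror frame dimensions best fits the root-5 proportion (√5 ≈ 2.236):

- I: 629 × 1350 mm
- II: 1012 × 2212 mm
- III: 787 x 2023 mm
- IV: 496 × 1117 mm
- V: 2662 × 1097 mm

Target root-5 ≈ 2.236.
I: 2.146 (Δ0.090)  II: 2.186 (Δ0.050)  III: 2.571 (Δ0.335)  IV: 2.252 (Δ0.016)  V: 2.427 (Δ0.191)

IV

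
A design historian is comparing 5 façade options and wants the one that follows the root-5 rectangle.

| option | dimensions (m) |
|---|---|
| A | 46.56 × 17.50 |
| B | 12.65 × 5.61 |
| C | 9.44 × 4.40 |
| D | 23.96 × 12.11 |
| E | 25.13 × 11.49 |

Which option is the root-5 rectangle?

Ratios (long/short): A ≈ 2.661; B ≈ 2.255; C ≈ 2.145; D ≈ 1.979; E ≈ 2.187.
root-5 ≈ 2.236; option B is nearest (Δ 0.019).

B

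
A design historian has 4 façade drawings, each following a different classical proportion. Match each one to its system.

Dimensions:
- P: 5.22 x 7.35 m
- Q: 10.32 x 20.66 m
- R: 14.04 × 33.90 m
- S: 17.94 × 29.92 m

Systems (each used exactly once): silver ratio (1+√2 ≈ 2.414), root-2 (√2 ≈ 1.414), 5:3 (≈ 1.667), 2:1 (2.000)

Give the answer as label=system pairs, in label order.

P=root-2, Q=2:1, R=silver ratio, S=5:3

Ratios: P ≈ 1.408; Q ≈ 2.002; R ≈ 2.415; S ≈ 1.668.
Targets: silver ratio ≈ 2.414; root-2 ≈ 1.414; 5:3 ≈ 1.667; 2:1 ≈ 2.000.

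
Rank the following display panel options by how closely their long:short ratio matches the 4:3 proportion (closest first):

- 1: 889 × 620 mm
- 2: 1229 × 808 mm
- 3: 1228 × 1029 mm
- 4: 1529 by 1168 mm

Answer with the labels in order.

1: 889/620 ≈ 1.434 → |1.434 − 1.333| = 0.101
2: 1229/808 ≈ 1.521 → |1.521 − 1.333| = 0.188
3: 1228/1029 ≈ 1.193 → |1.193 − 1.333| = 0.140
4: 1529/1168 ≈ 1.309 → |1.309 − 1.333| = 0.024

4, 1, 3, 2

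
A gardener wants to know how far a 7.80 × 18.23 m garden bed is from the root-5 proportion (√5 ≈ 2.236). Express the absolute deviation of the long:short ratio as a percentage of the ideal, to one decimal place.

Ratio = 18.23 / 7.80 ≈ 2.3372.
Ideal root-5 ≈ 2.2361. |2.3372 − 2.2361| / 2.2361 ≈ 4.52% → 4.5%.

4.5%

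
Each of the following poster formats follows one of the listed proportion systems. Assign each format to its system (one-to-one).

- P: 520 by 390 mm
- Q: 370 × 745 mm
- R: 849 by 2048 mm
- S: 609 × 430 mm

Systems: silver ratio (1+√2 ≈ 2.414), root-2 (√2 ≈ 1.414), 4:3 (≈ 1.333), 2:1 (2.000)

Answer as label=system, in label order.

P=4:3, Q=2:1, R=silver ratio, S=root-2

Ratios: P ≈ 1.333; Q ≈ 2.014; R ≈ 2.412; S ≈ 1.416.
Targets: silver ratio ≈ 2.414; root-2 ≈ 1.414; 4:3 ≈ 1.333; 2:1 ≈ 2.000.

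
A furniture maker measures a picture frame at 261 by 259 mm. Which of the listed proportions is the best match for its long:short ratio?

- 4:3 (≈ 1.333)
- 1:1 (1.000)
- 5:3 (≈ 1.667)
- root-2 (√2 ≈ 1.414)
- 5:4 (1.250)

1:1

261/259 ≈ 1.008. Nearest candidates are 1:1 (1.000, off by 0.008) and 5:4 (1.250, off by 0.242).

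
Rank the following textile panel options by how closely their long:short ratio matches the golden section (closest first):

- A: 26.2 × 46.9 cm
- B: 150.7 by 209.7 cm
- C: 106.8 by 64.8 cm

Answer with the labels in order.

C, A, B

Ratios: A = 46.9 / 26.2 ≈ 1.790; B = 209.7 / 150.7 ≈ 1.392; C = 106.8 / 64.8 ≈ 1.648.
|Δ from 1.618|: A 0.172; B 0.226; C 0.030.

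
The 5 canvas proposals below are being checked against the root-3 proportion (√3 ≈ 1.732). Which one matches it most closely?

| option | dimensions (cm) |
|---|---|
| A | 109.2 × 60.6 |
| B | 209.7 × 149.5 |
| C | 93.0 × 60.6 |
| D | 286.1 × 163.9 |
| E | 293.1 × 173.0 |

Target root-3 ≈ 1.732.
A: 1.802 (Δ0.070)  B: 1.403 (Δ0.329)  C: 1.535 (Δ0.197)  D: 1.746 (Δ0.014)  E: 1.694 (Δ0.038)

D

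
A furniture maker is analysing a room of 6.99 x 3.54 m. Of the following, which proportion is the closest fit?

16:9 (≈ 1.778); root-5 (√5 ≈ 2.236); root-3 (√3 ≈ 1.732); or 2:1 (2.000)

2:1

6.99/3.54 ≈ 1.975. Nearest candidates are 2:1 (2.000, off by 0.025) and 16:9 (1.778, off by 0.197).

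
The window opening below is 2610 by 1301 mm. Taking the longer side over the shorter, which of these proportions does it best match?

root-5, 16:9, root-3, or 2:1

2610/1301 ≈ 2.006. Nearest candidates are 2:1 (2.000, off by 0.006) and 16:9 (1.778, off by 0.228).

2:1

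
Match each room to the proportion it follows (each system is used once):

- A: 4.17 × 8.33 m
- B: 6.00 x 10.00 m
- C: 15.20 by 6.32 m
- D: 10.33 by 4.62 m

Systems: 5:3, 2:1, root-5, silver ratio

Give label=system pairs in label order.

A=2:1, B=5:3, C=silver ratio, D=root-5

Ratios: A ≈ 1.998; B ≈ 1.667; C ≈ 2.405; D ≈ 2.236.
Targets: 5:3 ≈ 1.667; 2:1 ≈ 2.000; root-5 ≈ 2.236; silver ratio ≈ 2.414.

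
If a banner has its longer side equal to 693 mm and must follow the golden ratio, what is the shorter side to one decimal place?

428.3 mm

golden ratio ≈ 1.61803.
Shorter side = 693 ÷ 1.61803 ≈ 428.299 → 428.3 mm.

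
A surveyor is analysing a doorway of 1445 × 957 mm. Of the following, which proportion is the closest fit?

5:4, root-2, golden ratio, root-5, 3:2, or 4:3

Ratio = 1445 / 957 ≈ 1.510.
Distances: 5:4 1.250 (Δ 0.260); root-2 1.414 (Δ 0.096); golden ratio 1.618 (Δ 0.108); root-5 2.236 (Δ 0.726); 3:2 1.500 (Δ 0.010); 4:3 1.333 (Δ 0.177).

3:2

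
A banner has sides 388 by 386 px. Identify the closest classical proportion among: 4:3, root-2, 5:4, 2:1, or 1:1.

1:1

Ratio = 388 / 386 ≈ 1.005.
Distances: 4:3 1.333 (Δ 0.328); root-2 1.414 (Δ 0.409); 5:4 1.250 (Δ 0.245); 2:1 2.000 (Δ 0.995); 1:1 1.000 (Δ 0.005).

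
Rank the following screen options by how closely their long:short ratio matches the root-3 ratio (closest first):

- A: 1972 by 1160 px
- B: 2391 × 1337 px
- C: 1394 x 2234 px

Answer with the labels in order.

A, B, C

A: 1972/1160 ≈ 1.700 → |1.700 − 1.732| = 0.032
B: 2391/1337 ≈ 1.788 → |1.788 − 1.732| = 0.056
C: 2234/1394 ≈ 1.603 → |1.603 − 1.732| = 0.129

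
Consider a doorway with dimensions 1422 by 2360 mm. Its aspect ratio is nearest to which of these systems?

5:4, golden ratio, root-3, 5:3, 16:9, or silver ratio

5:3

2360/1422 ≈ 1.660. Nearest candidates are 5:3 (1.667, off by 0.007) and golden ratio (1.618, off by 0.042).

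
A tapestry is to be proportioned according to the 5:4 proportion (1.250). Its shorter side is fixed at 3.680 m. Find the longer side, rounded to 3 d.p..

4.600 m

5:4 = 1.25000.
Longer side = 3.680 × 1.25000 ≈ 4.60000 → 4.600 m.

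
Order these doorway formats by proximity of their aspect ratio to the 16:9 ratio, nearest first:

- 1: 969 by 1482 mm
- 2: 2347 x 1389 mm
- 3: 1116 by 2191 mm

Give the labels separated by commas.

Ratios: 1 = 1482 / 969 ≈ 1.529; 2 = 2347 / 1389 ≈ 1.690; 3 = 2191 / 1116 ≈ 1.963.
|Δ from 1.778|: 1 0.249; 2 0.088; 3 0.185.

2, 3, 1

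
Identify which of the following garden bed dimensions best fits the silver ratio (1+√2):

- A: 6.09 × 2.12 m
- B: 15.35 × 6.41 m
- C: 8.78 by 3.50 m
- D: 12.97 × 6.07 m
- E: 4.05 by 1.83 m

B

Ratios (long/short): A ≈ 2.873; B ≈ 2.395; C ≈ 2.509; D ≈ 2.137; E ≈ 2.213.
silver ratio ≈ 2.414; option B is nearest (Δ 0.019).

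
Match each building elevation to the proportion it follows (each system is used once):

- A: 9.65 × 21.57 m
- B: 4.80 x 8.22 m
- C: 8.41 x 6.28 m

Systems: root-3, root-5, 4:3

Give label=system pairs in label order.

A = 21.57/9.65 ≈ 2.235 → root-5 (2.236)
B = 8.22/4.80 ≈ 1.713 → root-3 (1.732)
C = 8.41/6.28 ≈ 1.339 → 4:3 (1.333)

A=root-5, B=root-3, C=4:3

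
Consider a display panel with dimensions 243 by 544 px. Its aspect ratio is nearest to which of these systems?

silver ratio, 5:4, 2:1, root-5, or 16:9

root-5

544/243 ≈ 2.239. Nearest candidates are root-5 (2.236, off by 0.003) and silver ratio (2.414, off by 0.175).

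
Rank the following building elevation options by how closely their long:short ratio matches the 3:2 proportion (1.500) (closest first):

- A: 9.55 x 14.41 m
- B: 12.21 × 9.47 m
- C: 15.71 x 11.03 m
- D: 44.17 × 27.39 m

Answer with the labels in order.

A, C, D, B

A: 14.41/9.55 ≈ 1.509 → |1.509 − 1.500| = 0.009
B: 12.21/9.47 ≈ 1.289 → |1.289 − 1.500| = 0.211
C: 15.71/11.03 ≈ 1.424 → |1.424 − 1.500| = 0.076
D: 44.17/27.39 ≈ 1.613 → |1.613 − 1.500| = 0.113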